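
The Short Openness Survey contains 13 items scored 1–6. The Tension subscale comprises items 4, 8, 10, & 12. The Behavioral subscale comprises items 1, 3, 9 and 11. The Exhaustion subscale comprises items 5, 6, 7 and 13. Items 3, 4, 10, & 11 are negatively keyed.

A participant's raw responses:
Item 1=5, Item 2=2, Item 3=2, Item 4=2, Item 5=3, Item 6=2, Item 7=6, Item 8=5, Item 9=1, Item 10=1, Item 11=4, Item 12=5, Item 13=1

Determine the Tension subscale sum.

Tension items: 4, 8, 10, 12.
Of these, items 4 & 10 are negatively keyed; reversed = (1+6) − raw = 7 − raw.
  item 4: 7 − 2 = 5
  item 8: 5
  item 10: 7 − 1 = 6
  item 12: 5
Sum = 5 + 5 + 6 + 5 = 21

21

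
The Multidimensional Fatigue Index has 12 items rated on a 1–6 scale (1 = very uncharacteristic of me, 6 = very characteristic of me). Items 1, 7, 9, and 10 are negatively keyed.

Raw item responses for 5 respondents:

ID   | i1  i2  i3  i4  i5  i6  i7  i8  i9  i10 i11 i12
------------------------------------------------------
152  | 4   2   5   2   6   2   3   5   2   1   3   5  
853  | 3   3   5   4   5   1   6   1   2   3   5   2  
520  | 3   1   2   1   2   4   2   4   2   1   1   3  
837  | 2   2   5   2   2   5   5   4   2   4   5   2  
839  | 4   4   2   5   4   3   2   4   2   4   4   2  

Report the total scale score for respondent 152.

48

Respondent 152 raw: 4, 2, 5, 2, 6, 2, 3, 5, 2, 1, 3, 5.
Reverse-coded (on a 1–6 scale, reversed = 7 − raw):
  item 1: 7 − 4 = 3
  item 2: 2
  item 3: 5
  item 4: 2
  item 5: 6
  item 6: 2
  item 7: 7 − 3 = 4
  item 8: 5
  item 9: 7 − 2 = 5
  item 10: 7 − 1 = 6
  item 11: 3
  item 12: 5
Sum = 3 + 2 + 5 + 2 + 6 + 2 + 4 + 5 + 5 + 6 + 3 + 5 = 48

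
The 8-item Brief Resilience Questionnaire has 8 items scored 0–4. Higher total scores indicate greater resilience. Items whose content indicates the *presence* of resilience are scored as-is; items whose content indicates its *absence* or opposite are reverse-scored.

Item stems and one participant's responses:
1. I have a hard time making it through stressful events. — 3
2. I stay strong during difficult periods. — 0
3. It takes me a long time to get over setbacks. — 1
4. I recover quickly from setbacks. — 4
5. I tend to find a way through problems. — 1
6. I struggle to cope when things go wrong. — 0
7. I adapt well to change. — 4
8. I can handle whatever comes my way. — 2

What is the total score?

19

Items 1, 3, 6 describe the absence/opposite of resilience → reverse-score.
reverse-coded value = 4 − response.
  item 1: 4 − 3 = 1
  item 2: 0
  item 3: 4 − 1 = 3
  item 4: 4
  item 5: 1
  item 6: 4 − 0 = 4
  item 7: 4
  item 8: 2
Total = 1 + 0 + 3 + 4 + 1 + 4 + 4 + 2 = 19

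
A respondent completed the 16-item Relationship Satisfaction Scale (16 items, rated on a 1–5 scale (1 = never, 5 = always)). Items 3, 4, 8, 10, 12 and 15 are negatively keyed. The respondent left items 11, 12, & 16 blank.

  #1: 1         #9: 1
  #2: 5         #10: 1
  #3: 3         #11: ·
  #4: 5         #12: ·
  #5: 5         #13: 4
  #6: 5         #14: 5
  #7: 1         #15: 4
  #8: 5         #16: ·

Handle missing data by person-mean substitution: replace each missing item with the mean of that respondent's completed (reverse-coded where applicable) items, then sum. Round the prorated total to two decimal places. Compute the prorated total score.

Reverse-coded (reversed = (1+5) − raw = 6 − raw):
  item 3: 6 − 3 = 3
  item 4: 6 − 5 = 1
  item 8: 6 − 5 = 1
  item 10: 6 − 1 = 5
  item 15: 6 − 4 = 2
Completed scored items (13 of 16): 1, 5, 3, 1, 5, 5, 1, 1, 1, 5, 4, 5, 2; sum = 39.
Person mean = 39 / 13 ≈ 3.0000
Prorated total = (39 / 13) × 16 = 48.00 (to 2 dp)

48.00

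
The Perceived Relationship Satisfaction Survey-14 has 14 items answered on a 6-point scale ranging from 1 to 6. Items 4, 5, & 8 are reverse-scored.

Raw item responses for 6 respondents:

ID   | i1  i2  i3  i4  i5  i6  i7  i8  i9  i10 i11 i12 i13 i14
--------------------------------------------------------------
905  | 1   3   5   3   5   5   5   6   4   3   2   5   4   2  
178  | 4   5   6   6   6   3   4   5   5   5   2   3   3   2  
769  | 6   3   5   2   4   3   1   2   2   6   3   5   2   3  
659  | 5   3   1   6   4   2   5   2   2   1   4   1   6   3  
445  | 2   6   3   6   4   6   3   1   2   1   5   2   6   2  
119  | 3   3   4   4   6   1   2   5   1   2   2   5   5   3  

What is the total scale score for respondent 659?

42

Respondent 659 raw: 5, 3, 1, 6, 4, 2, 5, 2, 2, 1, 4, 1, 6, 3.
Reverse-coded (on a 1–6 scale, reversed = 7 − raw):
  item 1: 5
  item 2: 3
  item 3: 1
  item 4: 7 − 6 = 1
  item 5: 7 − 4 = 3
  item 6: 2
  item 7: 5
  item 8: 7 − 2 = 5
  item 9: 2
  item 10: 1
  item 11: 4
  item 12: 1
  item 13: 6
  item 14: 3
Sum = 5 + 3 + 1 + 1 + 3 + 2 + 5 + 5 + 2 + 1 + 4 + 1 + 6 + 3 = 42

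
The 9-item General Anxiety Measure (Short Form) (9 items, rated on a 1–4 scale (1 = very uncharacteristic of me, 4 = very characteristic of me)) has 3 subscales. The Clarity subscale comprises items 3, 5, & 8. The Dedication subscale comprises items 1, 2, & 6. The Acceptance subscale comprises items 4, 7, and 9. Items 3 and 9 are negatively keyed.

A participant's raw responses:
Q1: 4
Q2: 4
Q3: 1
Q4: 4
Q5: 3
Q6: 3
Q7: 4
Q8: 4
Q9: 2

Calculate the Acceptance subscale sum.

Acceptance items: 4, 7, 9.
Of these, item 9 is negatively keyed; reverse-coded value = 5 − response.
  item 4: 4
  item 7: 4
  item 9: 5 − 2 = 3
Sum = 4 + 4 + 3 = 11

11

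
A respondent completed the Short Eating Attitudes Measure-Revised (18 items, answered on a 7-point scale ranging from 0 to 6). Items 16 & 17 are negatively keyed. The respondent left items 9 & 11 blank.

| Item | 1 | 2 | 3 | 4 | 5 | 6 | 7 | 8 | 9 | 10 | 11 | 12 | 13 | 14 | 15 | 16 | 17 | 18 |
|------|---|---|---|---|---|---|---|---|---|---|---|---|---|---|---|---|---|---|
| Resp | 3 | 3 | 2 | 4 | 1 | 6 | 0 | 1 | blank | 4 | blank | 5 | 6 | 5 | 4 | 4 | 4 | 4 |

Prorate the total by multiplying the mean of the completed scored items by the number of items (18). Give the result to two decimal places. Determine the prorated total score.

Reverse-coded (on a 0–6 scale, reversed = 6 − raw):
  item 16: 6 − 4 = 2
  item 17: 6 − 4 = 2
Completed scored items (16 of 18): 3, 3, 2, 4, 1, 6, 0, 1, 4, 5, 6, 5, 4, 2, 2, 4; sum = 52.
Person mean = 52 / 16 ≈ 3.2500
Prorated total = (52 / 16) × 18 = 58.50 (to 2 dp)

58.50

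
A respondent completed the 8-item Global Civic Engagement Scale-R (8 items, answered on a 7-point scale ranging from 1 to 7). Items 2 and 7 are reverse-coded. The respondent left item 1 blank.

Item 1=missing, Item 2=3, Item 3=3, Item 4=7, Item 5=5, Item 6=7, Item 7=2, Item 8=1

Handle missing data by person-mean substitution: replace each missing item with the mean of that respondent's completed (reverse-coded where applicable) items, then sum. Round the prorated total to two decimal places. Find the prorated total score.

38.86

Reverse-coded (reversed = (1+7) − raw = 8 − raw):
  item 2: 8 − 3 = 5
  item 7: 8 − 2 = 6
Completed scored items (7 of 8): 5, 3, 7, 5, 7, 6, 1; sum = 34.
Person mean = 34 / 7 ≈ 4.8571
Prorated total = (34 / 7) × 8 = 38.86 (to 2 dp)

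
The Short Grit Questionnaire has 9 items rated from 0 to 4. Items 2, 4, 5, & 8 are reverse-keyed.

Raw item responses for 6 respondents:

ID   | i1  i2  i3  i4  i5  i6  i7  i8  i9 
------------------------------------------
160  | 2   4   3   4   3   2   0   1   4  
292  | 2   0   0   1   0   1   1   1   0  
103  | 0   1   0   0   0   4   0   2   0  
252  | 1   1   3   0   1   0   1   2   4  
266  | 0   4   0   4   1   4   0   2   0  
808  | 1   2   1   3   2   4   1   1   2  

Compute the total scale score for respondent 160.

Respondent 160 raw: 2, 4, 3, 4, 3, 2, 0, 1, 4.
Reverse-coded (reverse-coded value = 4 − response):
  item 1: 2
  item 2: 4 − 4 = 0
  item 3: 3
  item 4: 4 − 4 = 0
  item 5: 4 − 3 = 1
  item 6: 2
  item 7: 0
  item 8: 4 − 1 = 3
  item 9: 4
Sum = 2 + 0 + 3 + 0 + 1 + 2 + 0 + 3 + 4 = 15

15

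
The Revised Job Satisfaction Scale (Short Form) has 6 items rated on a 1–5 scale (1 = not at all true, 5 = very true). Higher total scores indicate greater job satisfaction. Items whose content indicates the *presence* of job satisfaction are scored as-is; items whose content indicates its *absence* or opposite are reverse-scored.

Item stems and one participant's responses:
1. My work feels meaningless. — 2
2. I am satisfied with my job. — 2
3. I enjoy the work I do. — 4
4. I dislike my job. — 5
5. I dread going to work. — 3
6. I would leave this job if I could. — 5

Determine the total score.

Items 1, 4, 5, 6 describe the absence/opposite of job satisfaction → reverse-score.
reversed = (1+5) − raw = 6 − raw.
  item 1: 6 − 2 = 4
  item 2: 2
  item 3: 4
  item 4: 6 − 5 = 1
  item 5: 6 − 3 = 3
  item 6: 6 − 5 = 1
Total = 4 + 2 + 4 + 1 + 3 + 1 = 15

15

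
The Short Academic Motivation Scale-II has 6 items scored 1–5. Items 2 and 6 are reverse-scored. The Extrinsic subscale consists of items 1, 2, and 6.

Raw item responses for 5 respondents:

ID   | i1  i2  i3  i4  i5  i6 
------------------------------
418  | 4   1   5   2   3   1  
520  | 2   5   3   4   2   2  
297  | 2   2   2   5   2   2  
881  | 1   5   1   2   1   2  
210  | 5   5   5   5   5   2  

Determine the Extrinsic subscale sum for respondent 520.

7

Respondent 520 raw: 2, 5, 3, 4, 2, 2.
Extrinsic items: 1, 2, 6.
Reverse-coded (on a 1–5 scale, reversed = 6 − raw):
  item 1: 2
  item 2: 6 − 5 = 1
  item 6: 6 − 2 = 4
Sum = 2 + 1 + 4 = 7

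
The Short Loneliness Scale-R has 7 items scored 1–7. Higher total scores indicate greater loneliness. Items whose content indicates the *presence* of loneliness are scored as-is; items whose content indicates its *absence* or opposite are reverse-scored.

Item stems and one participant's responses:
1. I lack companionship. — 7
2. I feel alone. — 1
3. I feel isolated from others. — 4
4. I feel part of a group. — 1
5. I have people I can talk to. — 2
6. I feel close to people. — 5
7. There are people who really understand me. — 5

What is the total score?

31

Items 4, 5, 6, 7 describe the absence/opposite of loneliness → reverse-score.
reversed = (1+7) − raw = 8 − raw.
  item 1: 7
  item 2: 1
  item 3: 4
  item 4: 8 − 1 = 7
  item 5: 8 − 2 = 6
  item 6: 8 − 5 = 3
  item 7: 8 − 5 = 3
Total = 7 + 1 + 4 + 7 + 6 + 3 + 3 = 31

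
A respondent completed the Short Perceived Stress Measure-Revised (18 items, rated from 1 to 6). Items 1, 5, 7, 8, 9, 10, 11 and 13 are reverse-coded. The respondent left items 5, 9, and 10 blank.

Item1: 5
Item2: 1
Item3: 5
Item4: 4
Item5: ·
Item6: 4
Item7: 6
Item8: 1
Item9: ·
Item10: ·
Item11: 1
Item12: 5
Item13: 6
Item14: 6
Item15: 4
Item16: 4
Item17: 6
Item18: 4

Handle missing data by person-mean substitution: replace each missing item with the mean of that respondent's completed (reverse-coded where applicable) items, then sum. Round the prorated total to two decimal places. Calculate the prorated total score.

70.80

Reverse-coded (reverse-coded value = 7 − response):
  item 1: 7 − 5 = 2
  item 7: 7 − 6 = 1
  item 8: 7 − 1 = 6
  item 11: 7 − 1 = 6
  item 13: 7 − 6 = 1
Completed scored items (15 of 18): 2, 1, 5, 4, 4, 1, 6, 6, 5, 1, 6, 4, 4, 6, 4; sum = 59.
Person mean = 59 / 15 ≈ 3.9333
Prorated total = (59 / 15) × 18 = 70.80 (to 2 dp)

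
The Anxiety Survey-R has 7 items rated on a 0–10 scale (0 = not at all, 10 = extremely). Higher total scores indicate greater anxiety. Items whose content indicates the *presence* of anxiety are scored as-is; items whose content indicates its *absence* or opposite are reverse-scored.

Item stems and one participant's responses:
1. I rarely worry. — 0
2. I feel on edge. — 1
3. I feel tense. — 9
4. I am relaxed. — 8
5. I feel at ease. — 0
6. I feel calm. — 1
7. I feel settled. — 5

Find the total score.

Items 1, 4, 5, 6, 7 describe the absence/opposite of anxiety → reverse-score.
reversed = (0+10) − raw = 10 − raw.
  item 1: 10 − 0 = 10
  item 2: 1
  item 3: 9
  item 4: 10 − 8 = 2
  item 5: 10 − 0 = 10
  item 6: 10 − 1 = 9
  item 7: 10 − 5 = 5
Total = 10 + 1 + 9 + 2 + 10 + 9 + 5 = 46

46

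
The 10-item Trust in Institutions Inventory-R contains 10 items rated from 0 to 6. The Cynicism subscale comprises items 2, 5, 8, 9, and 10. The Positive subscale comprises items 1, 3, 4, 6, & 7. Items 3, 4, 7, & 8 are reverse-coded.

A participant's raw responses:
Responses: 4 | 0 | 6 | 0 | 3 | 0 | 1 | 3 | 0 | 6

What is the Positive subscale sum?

Positive items: 1, 3, 4, 6, 7.
Of these, items 3, 4, & 7 are reverse-coded; reversed = (0+6) − raw = 6 − raw.
  item 1: 4
  item 3: 6 − 6 = 0
  item 4: 6 − 0 = 6
  item 6: 0
  item 7: 6 − 1 = 5
Sum = 4 + 0 + 6 + 0 + 5 = 15

15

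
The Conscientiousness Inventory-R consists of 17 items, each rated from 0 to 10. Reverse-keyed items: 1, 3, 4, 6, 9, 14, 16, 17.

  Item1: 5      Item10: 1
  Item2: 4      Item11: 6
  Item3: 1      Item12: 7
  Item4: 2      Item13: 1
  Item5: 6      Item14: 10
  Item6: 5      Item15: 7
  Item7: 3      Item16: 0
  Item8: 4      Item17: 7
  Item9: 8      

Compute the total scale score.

81

Reverse-keyed items use 10 − raw:
  item 1: 10 − 5 = 5
  item 3: 10 − 1 = 9
  item 4: 10 − 2 = 8
  item 6: 10 − 5 = 5
  item 9: 10 − 8 = 2
  item 14: 10 − 10 = 0
  item 16: 10 − 0 = 10
  item 17: 10 − 7 = 3
After reverse-coding: 5, 4, 9, 8, 6, 5, 3, 4, 2, 1, 6, 7, 1, 0, 7, 10, 3
Total = 5 + 4 + 9 + 8 + 6 + 5 + 3 + 4 + 2 + 1 + 6 + 7 + 1 + 0 + 7 + 10 + 3 = 81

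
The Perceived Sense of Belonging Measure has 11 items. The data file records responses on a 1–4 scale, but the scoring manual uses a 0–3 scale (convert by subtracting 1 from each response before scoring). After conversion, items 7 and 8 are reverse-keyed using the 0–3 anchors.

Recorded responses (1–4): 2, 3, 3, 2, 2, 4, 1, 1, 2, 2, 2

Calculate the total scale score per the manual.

Convert to 0–3: 1, 2, 2, 1, 1, 3, 0, 0, 1, 1, 1
Reverse-coded (reversed = (0+3) − raw = 3 − raw):
  item 7: 3 − 0 = 3
  item 8: 3 − 0 = 3
Scored: 1, 2, 2, 1, 1, 3, 3, 3, 1, 1, 1
Total = 19

19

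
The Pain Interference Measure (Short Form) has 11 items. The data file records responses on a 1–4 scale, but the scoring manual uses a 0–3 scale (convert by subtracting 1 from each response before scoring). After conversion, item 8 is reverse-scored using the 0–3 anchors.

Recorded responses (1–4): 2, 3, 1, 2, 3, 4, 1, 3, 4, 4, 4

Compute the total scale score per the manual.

19

Convert to 0–3: 1, 2, 0, 1, 2, 3, 0, 2, 3, 3, 3
Reverse-coded (reverse-coded value = 3 − response):
  item 8: 3 − 2 = 1
Scored: 1, 2, 0, 1, 2, 3, 0, 1, 3, 3, 3
Total = 19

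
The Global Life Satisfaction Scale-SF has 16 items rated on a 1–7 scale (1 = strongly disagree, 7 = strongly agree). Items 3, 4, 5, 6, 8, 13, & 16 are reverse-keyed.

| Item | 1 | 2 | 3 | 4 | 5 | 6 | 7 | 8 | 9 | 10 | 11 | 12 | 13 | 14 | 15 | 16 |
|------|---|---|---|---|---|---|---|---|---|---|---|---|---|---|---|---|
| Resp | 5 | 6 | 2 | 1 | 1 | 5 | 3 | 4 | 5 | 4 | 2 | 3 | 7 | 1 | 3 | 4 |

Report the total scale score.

Raw sum = 56. Reverse-keyed items: 3, 4, 5, 6, 8, 13, 16; their raw sum = 24.
Each reversal replaces raw with 8 − raw, changing the total by 8 − 2·raw per item.
Total = 56 + 7·8 − 2·24 = 56 + 56 − 48 = 64

64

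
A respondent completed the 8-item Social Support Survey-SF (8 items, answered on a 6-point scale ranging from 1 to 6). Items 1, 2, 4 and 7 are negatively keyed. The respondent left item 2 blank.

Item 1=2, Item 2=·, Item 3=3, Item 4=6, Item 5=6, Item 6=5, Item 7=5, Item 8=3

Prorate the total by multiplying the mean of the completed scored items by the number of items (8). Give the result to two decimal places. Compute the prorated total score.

Reverse-coded (reverse-coded value = 7 − response):
  item 1: 7 − 2 = 5
  item 4: 7 − 6 = 1
  item 7: 7 − 5 = 2
Completed scored items (7 of 8): 5, 3, 1, 6, 5, 2, 3; sum = 25.
Person mean = 25 / 7 ≈ 3.5714
Prorated total = (25 / 7) × 8 = 28.57 (to 2 dp)

28.57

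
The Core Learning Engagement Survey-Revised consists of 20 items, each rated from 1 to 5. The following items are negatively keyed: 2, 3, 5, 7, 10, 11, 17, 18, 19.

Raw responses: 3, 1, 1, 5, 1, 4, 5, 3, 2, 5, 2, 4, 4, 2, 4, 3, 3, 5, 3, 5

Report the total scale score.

67

Raw sum = 65. Negatively keyed items: 2, 3, 5, 7, 10, 11, 17, 18, 19; their raw sum = 26.
Each reversal replaces raw with 6 − raw, changing the total by 6 − 2·raw per item.
Total = 65 + 9·6 − 2·26 = 65 + 54 − 52 = 67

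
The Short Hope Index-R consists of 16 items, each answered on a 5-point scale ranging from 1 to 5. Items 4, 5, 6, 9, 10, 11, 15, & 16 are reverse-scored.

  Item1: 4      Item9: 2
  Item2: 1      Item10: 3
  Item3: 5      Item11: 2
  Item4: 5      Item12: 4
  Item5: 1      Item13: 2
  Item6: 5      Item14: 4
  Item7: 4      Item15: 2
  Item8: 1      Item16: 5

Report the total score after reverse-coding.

Reversing items 4, 5, 6, 9, 10, 11, 15, & 16 with 6 − raw:
Total = 4 + 1 + 5 + (6−5) + (6−1) + (6−5) + 4 + 1 + (6−2) + (6−3) + (6−2) + 4 + 2 + 4 + (6−2) + (6−5)
      = 4 + 1 + 5 + 1 + 5 + 1 + 4 + 1 + 4 + 3 + 4 + 4 + 2 + 4 + 4 + 1 = 48

48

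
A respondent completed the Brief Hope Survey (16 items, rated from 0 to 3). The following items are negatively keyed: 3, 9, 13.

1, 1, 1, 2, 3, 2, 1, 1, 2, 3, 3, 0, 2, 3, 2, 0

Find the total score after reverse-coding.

26

Reverse-coded items (on a 0–3 scale, reversed = 3 − raw):
  item 3: 3 − 1 = 2
  item 9: 3 − 2 = 1
  item 13: 3 − 2 = 1
Scored items: 1, 1, 2, 2, 3, 2, 1, 1, 1, 3, 3, 0, 1, 3, 2, 0
Total = 1 + 1 + 2 + 2 + 3 + 2 + 1 + 1 + 1 + 3 + 3 + 0 + 1 + 3 + 2 + 0 = 26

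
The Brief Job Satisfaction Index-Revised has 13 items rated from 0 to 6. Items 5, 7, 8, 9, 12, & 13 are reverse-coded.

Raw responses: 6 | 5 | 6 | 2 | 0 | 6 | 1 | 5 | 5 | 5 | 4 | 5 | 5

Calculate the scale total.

Raw sum = 55. Reverse-coded items: 5, 7, 8, 9, 12, 13; their raw sum = 21.
Each reversal replaces raw with 6 − raw, changing the total by 6 − 2·raw per item.
Total = 55 + 6·6 − 2·21 = 55 + 36 − 42 = 49

49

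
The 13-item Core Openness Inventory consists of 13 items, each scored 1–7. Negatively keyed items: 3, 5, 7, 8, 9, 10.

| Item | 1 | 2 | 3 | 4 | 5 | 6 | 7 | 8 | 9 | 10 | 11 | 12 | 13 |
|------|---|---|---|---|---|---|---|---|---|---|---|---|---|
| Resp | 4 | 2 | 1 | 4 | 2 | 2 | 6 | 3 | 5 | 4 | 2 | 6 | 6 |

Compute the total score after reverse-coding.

53

Reversing items 3, 5, 7, 8, 9 and 10 with 8 − raw:
Total = 4 + 2 + (8−1) + 4 + (8−2) + 2 + (8−6) + (8−3) + (8−5) + (8−4) + 2 + 6 + 6
      = 4 + 2 + 7 + 4 + 6 + 2 + 2 + 5 + 3 + 4 + 2 + 6 + 6 = 53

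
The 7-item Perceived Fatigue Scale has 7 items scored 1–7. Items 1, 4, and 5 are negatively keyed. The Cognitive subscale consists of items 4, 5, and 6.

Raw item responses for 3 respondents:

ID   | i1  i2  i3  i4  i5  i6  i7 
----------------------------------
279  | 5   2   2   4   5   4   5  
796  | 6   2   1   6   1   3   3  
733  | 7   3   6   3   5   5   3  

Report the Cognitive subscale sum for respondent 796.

12

Respondent 796 raw: 6, 2, 1, 6, 1, 3, 3.
Cognitive items: 4, 5, 6.
Reverse-coded (on a 1–7 scale, reversed = 8 − raw):
  item 4: 8 − 6 = 2
  item 5: 8 − 1 = 7
  item 6: 3
Sum = 2 + 7 + 3 = 12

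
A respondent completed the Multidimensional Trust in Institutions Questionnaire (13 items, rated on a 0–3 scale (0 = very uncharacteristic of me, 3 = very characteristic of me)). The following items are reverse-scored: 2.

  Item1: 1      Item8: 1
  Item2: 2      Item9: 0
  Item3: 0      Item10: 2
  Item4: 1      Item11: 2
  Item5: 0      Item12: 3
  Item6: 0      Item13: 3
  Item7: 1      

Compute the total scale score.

15

Raw sum = 16. Reverse-scored items: 2; their raw sum = 2.
Each reversal replaces raw with 3 − raw, changing the total by 3 − 2·raw per item.
Total = 16 + 1·3 − 2·2 = 16 + 3 − 4 = 15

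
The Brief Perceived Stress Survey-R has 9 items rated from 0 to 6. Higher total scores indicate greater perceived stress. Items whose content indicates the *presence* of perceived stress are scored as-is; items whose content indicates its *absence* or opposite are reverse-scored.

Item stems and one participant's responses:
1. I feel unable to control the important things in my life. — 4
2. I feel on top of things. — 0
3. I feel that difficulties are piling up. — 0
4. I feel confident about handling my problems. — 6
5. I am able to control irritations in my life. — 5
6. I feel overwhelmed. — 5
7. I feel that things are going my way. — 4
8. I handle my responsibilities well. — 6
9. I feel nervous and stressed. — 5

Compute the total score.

Items 2, 4, 5, 7, 8 describe the absence/opposite of perceived stress → reverse-score.
reverse-coded value = 6 − response.
  item 1: 4
  item 2: 6 − 0 = 6
  item 3: 0
  item 4: 6 − 6 = 0
  item 5: 6 − 5 = 1
  item 6: 5
  item 7: 6 − 4 = 2
  item 8: 6 − 6 = 0
  item 9: 5
Total = 4 + 6 + 0 + 0 + 1 + 5 + 2 + 0 + 5 = 23

23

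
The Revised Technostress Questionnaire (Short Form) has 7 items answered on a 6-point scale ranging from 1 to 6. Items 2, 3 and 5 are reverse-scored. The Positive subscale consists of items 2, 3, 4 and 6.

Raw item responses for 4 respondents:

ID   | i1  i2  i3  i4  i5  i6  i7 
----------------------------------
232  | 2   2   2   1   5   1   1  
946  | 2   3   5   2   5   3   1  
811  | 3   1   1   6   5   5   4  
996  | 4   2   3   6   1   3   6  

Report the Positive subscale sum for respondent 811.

23

Respondent 811 raw: 3, 1, 1, 6, 5, 5, 4.
Positive items: 2, 3, 4, 6.
Reverse-coded (reversed = (1+6) − raw = 7 − raw):
  item 2: 7 − 1 = 6
  item 3: 7 − 1 = 6
  item 4: 6
  item 6: 5
Sum = 6 + 6 + 6 + 5 = 23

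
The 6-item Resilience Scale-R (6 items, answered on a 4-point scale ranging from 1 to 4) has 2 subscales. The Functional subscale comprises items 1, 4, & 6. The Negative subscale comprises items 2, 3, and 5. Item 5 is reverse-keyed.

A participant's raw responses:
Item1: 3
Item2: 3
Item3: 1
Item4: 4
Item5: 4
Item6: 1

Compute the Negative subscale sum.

Negative items: 2, 3, 5.
Of these, item 5 is reverse-keyed; reversed = (1+4) − raw = 5 − raw.
  item 2: 3
  item 3: 1
  item 5: 5 − 4 = 1
Sum = 3 + 1 + 1 = 5

5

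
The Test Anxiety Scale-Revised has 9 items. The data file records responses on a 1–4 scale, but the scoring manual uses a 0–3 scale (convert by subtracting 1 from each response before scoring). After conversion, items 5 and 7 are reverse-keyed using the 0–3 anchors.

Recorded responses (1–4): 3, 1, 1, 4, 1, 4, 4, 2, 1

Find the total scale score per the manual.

12

Convert to 0–3: 2, 0, 0, 3, 0, 3, 3, 1, 0
Reverse-coded (reverse-coded value = 3 − response):
  item 5: 3 − 0 = 3
  item 7: 3 − 3 = 0
Scored: 2, 0, 0, 3, 3, 3, 0, 1, 0
Total = 12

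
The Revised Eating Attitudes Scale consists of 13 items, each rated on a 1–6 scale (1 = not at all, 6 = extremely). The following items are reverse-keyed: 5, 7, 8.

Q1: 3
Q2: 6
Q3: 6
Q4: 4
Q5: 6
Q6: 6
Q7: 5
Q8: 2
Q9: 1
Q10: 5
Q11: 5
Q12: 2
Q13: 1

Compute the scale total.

47

Raw sum = 52. Reverse-keyed items: 5, 7, 8; their raw sum = 13.
Each reversal replaces raw with 7 − raw, changing the total by 7 − 2·raw per item.
Total = 52 + 3·7 − 2·13 = 52 + 21 − 26 = 47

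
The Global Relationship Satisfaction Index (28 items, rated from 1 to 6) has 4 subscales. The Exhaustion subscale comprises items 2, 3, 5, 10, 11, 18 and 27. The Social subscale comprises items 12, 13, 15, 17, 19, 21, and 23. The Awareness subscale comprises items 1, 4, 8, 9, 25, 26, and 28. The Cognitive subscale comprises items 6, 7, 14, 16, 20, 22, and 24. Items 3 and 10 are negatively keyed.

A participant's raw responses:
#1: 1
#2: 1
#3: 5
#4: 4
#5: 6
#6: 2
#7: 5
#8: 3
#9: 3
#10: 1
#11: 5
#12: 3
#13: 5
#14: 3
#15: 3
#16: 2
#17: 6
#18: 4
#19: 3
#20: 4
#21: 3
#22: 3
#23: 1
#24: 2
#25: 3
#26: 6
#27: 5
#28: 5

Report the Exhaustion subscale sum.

Exhaustion items: 2, 3, 5, 10, 11, 18, 27.
Of these, items 3 & 10 are negatively keyed; on a 1–6 scale, reversed = 7 − raw.
  item 2: 1
  item 3: 7 − 5 = 2
  item 5: 6
  item 10: 7 − 1 = 6
  item 11: 5
  item 18: 4
  item 27: 5
Sum = 1 + 2 + 6 + 6 + 5 + 4 + 5 = 29

29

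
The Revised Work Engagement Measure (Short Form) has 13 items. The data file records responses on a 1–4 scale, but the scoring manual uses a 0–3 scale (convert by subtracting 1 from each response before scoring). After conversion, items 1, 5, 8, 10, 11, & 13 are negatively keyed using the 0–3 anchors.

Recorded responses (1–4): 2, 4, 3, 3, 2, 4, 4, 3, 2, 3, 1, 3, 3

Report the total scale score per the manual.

Convert to 0–3: 1, 3, 2, 2, 1, 3, 3, 2, 1, 2, 0, 2, 2
Reverse-coded (on a 0–3 scale, reversed = 3 − raw):
  item 1: 3 − 1 = 2
  item 5: 3 − 1 = 2
  item 8: 3 − 2 = 1
  item 10: 3 − 2 = 1
  item 11: 3 − 0 = 3
  item 13: 3 − 2 = 1
Scored: 2, 3, 2, 2, 2, 3, 3, 1, 1, 1, 3, 2, 1
Total = 26

26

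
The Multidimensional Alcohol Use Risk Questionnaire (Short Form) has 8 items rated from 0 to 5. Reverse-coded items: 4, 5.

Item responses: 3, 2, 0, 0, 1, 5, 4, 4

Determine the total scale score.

Reverse-coded items (on a 0–5 scale, reversed = 5 − raw):
  item 4: 5 − 0 = 5
  item 5: 5 − 1 = 4
Scored responses: 3, 2, 0, 5, 4, 5, 4, 4
Total = 3 + 2 + 0 + 5 + 4 + 5 + 4 + 4 = 27

27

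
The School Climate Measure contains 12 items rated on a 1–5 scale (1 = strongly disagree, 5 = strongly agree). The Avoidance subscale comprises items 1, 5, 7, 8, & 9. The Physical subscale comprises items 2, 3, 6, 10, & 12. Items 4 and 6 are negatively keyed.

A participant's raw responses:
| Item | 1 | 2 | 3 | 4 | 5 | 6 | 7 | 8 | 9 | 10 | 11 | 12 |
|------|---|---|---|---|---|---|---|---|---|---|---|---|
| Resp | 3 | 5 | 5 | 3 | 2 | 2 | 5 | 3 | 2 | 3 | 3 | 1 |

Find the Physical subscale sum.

18

Physical items: 2, 3, 6, 10, 12.
Of these, item 6 is negatively keyed; reversed = (1+5) − raw = 6 − raw.
  item 2: 5
  item 3: 5
  item 6: 6 − 2 = 4
  item 10: 3
  item 12: 1
Sum = 5 + 5 + 4 + 3 + 1 = 18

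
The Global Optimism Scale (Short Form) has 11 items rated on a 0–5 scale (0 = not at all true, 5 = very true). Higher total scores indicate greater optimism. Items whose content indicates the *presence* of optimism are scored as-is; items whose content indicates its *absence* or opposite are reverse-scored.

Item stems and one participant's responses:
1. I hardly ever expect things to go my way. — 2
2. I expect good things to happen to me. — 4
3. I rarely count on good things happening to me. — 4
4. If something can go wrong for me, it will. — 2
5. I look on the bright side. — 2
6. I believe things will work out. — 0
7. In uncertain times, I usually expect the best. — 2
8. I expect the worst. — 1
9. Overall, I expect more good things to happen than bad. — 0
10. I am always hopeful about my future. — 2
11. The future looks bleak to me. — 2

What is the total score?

24

Items 1, 3, 4, 8, 11 describe the absence/opposite of optimism → reverse-score.
on a 0–5 scale, reversed = 5 − raw.
  item 1: 5 − 2 = 3
  item 2: 4
  item 3: 5 − 4 = 1
  item 4: 5 − 2 = 3
  item 5: 2
  item 6: 0
  item 7: 2
  item 8: 5 − 1 = 4
  item 9: 0
  item 10: 2
  item 11: 5 − 2 = 3
Total = 3 + 4 + 1 + 3 + 2 + 0 + 2 + 4 + 0 + 2 + 3 = 24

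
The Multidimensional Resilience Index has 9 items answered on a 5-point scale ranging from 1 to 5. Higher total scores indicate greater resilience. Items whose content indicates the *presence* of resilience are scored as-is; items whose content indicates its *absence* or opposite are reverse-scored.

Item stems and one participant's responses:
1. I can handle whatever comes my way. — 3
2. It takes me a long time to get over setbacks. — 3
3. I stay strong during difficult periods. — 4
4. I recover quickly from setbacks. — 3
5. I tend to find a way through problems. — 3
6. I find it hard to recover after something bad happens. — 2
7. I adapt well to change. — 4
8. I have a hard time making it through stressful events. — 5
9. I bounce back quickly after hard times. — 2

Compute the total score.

27

Items 2, 6, 8 describe the absence/opposite of resilience → reverse-score.
reversed = (1+5) − raw = 6 − raw.
  item 1: 3
  item 2: 6 − 3 = 3
  item 3: 4
  item 4: 3
  item 5: 3
  item 6: 6 − 2 = 4
  item 7: 4
  item 8: 6 − 5 = 1
  item 9: 2
Total = 3 + 3 + 4 + 3 + 3 + 4 + 4 + 1 + 2 = 27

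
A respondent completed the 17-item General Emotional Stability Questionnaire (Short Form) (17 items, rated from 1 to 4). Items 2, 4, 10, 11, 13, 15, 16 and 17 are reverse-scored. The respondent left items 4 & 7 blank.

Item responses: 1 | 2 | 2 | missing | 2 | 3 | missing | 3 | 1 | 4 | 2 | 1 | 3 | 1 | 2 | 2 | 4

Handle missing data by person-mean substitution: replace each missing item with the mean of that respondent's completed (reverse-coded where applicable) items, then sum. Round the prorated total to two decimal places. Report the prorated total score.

34.00

Reverse-coded (on a 1–4 scale, reversed = 5 − raw):
  item 2: 5 − 2 = 3
  item 10: 5 − 4 = 1
  item 11: 5 − 2 = 3
  item 13: 5 − 3 = 2
  item 15: 5 − 2 = 3
  item 16: 5 − 2 = 3
  item 17: 5 − 4 = 1
Completed scored items (15 of 17): 1, 3, 2, 2, 3, 3, 1, 1, 3, 1, 2, 1, 3, 3, 1; sum = 30.
Person mean = 30 / 15 ≈ 2.0000
Prorated total = (30 / 15) × 17 = 34.00 (to 2 dp)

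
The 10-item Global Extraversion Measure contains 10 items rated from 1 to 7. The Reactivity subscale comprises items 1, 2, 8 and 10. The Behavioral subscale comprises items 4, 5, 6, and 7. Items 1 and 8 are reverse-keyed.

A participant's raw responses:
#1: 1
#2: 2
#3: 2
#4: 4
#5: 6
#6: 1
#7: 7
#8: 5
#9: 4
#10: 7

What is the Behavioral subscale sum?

Behavioral items: 4, 5, 6, 7.
  item 4: 4
  item 5: 6
  item 6: 1
  item 7: 7
Sum = 4 + 6 + 1 + 7 = 18

18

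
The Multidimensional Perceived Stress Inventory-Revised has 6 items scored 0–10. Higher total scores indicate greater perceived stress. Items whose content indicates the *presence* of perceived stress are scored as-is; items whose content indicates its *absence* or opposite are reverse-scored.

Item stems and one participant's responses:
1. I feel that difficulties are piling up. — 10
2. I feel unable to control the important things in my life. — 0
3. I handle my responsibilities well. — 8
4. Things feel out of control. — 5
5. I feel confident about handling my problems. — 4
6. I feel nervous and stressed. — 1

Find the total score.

Items 3, 5 describe the absence/opposite of perceived stress → reverse-score.
reversed = (0+10) − raw = 10 − raw.
  item 1: 10
  item 2: 0
  item 3: 10 − 8 = 2
  item 4: 5
  item 5: 10 − 4 = 6
  item 6: 1
Total = 10 + 0 + 2 + 5 + 6 + 1 = 24

24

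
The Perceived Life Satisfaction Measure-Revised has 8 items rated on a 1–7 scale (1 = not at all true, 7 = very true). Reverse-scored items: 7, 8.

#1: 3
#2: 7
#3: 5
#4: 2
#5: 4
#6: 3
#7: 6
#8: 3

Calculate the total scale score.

31

Reversing items 7 and 8 with 8 − raw:
Total = 3 + 7 + 5 + 2 + 4 + 3 + (8−6) + (8−3)
      = 3 + 7 + 5 + 2 + 4 + 3 + 2 + 5 = 31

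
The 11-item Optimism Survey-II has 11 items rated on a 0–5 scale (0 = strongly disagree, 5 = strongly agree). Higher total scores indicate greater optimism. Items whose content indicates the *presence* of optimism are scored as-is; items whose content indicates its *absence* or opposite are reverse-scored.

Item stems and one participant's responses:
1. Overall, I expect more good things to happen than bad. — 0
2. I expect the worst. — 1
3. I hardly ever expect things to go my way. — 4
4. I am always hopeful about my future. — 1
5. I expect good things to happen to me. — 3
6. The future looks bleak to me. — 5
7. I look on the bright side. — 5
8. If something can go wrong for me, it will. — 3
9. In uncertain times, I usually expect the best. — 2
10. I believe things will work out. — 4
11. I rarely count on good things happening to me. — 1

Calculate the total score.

Items 2, 3, 6, 8, 11 describe the absence/opposite of optimism → reverse-score.
reverse-coded value = 5 − response.
  item 1: 0
  item 2: 5 − 1 = 4
  item 3: 5 − 4 = 1
  item 4: 1
  item 5: 3
  item 6: 5 − 5 = 0
  item 7: 5
  item 8: 5 − 3 = 2
  item 9: 2
  item 10: 4
  item 11: 5 − 1 = 4
Total = 0 + 4 + 1 + 1 + 3 + 0 + 5 + 2 + 2 + 4 + 4 = 26

26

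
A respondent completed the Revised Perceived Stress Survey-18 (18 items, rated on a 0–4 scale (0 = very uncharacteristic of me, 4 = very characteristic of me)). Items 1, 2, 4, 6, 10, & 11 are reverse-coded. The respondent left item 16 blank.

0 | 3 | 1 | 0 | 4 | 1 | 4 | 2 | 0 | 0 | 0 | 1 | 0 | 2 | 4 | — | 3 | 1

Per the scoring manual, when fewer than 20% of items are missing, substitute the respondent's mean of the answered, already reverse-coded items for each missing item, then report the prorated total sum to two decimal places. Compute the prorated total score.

Reverse-coded (on a 0–4 scale, reversed = 4 − raw):
  item 1: 4 − 0 = 4
  item 2: 4 − 3 = 1
  item 4: 4 − 0 = 4
  item 6: 4 − 1 = 3
  item 10: 4 − 0 = 4
  item 11: 4 − 0 = 4
Completed scored items (17 of 18): 4, 1, 1, 4, 4, 3, 4, 2, 0, 4, 4, 1, 0, 2, 4, 3, 1; sum = 42.
Person mean = 42 / 17 ≈ 2.4706
Prorated total = (42 / 17) × 18 = 44.47 (to 2 dp)

44.47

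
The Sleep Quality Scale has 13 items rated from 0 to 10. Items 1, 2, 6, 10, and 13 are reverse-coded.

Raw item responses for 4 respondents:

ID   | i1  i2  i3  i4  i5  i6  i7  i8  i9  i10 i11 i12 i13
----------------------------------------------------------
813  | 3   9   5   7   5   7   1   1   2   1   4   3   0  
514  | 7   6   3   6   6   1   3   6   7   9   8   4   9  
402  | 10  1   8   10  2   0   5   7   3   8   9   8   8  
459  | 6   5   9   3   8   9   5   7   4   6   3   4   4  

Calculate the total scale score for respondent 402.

Respondent 402 raw: 10, 1, 8, 10, 2, 0, 5, 7, 3, 8, 9, 8, 8.
Reverse-coded (on a 0–10 scale, reversed = 10 − raw):
  item 1: 10 − 10 = 0
  item 2: 10 − 1 = 9
  item 3: 8
  item 4: 10
  item 5: 2
  item 6: 10 − 0 = 10
  item 7: 5
  item 8: 7
  item 9: 3
  item 10: 10 − 8 = 2
  item 11: 9
  item 12: 8
  item 13: 10 − 8 = 2
Sum = 0 + 9 + 8 + 10 + 2 + 10 + 5 + 7 + 3 + 2 + 9 + 8 + 2 = 75

75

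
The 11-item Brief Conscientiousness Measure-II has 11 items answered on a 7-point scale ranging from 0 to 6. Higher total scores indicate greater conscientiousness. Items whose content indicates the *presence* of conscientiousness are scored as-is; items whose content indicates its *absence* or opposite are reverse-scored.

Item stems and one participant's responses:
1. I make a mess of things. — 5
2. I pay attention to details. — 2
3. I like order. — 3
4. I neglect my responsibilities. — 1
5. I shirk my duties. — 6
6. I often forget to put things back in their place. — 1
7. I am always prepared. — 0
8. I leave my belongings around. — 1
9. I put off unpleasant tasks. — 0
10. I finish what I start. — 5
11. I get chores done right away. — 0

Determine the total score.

32

Items 1, 4, 5, 6, 8, 9 describe the absence/opposite of conscientiousness → reverse-score.
reverse-coded value = 6 − response.
  item 1: 6 − 5 = 1
  item 2: 2
  item 3: 3
  item 4: 6 − 1 = 5
  item 5: 6 − 6 = 0
  item 6: 6 − 1 = 5
  item 7: 0
  item 8: 6 − 1 = 5
  item 9: 6 − 0 = 6
  item 10: 5
  item 11: 0
Total = 1 + 2 + 3 + 5 + 0 + 5 + 0 + 5 + 6 + 5 + 0 = 32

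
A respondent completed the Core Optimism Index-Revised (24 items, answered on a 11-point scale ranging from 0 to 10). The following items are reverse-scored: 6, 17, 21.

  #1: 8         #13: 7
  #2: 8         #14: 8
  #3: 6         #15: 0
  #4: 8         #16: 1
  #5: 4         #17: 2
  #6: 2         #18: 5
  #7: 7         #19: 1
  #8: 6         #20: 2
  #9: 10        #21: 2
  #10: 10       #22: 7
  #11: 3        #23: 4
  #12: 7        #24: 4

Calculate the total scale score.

Reverse-coded items (reverse-coded value = 10 − response):
  item 6: 10 − 2 = 8
  item 17: 10 − 2 = 8
  item 21: 10 − 2 = 8
Scored responses: 8, 8, 6, 8, 4, 8, 7, 6, 10, 10, 3, 7, 7, 8, 0, 1, 8, 5, 1, 2, 8, 7, 4, 4
Total = 8 + 8 + 6 + 8 + 4 + 8 + 7 + 6 + 10 + 10 + 3 + 7 + 7 + 8 + 0 + 1 + 8 + 5 + 1 + 2 + 8 + 7 + 4 + 4 = 140

140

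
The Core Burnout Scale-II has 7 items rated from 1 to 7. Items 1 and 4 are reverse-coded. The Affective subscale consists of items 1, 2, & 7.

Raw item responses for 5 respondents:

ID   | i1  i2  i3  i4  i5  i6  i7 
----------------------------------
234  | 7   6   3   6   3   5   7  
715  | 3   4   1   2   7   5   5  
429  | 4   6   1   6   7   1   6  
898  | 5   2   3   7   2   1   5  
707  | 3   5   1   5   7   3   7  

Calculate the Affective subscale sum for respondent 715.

Respondent 715 raw: 3, 4, 1, 2, 7, 5, 5.
Affective items: 1, 2, 7.
Reverse-coded (reverse-coded value = 8 − response):
  item 1: 8 − 3 = 5
  item 2: 4
  item 7: 5
Sum = 5 + 4 + 5 = 14

14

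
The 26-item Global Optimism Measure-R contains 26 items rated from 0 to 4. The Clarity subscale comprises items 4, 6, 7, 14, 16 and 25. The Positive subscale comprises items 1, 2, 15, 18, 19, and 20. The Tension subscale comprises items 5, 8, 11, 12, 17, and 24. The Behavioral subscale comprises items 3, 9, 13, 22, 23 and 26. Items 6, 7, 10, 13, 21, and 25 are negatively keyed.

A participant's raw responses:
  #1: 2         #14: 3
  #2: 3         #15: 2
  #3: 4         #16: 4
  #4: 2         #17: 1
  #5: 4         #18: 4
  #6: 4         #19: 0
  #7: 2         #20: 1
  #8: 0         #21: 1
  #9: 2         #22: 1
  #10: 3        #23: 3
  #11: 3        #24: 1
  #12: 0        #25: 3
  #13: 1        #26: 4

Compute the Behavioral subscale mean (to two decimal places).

Behavioral items: 3, 9, 13, 22, 23, 26.
Of these, item 13 is negatively keyed; on a 0–4 scale, reversed = 4 − raw.
  item 3: 4
  item 9: 2
  item 13: 4 − 1 = 3
  item 22: 1
  item 23: 3
  item 26: 4
Sum = 4 + 2 + 3 + 1 + 3 + 4 = 17
Mean = 17 / 6 = 2.83

2.83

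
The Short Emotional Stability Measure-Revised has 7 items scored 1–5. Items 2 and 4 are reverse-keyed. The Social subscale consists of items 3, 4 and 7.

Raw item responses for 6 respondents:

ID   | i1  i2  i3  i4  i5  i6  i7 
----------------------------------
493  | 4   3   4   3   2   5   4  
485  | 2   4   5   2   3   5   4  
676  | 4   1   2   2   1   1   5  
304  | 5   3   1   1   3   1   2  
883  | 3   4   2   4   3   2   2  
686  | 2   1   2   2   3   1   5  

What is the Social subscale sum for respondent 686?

Respondent 686 raw: 2, 1, 2, 2, 3, 1, 5.
Social items: 3, 4, 7.
Reverse-coded (reverse-coded value = 6 − response):
  item 3: 2
  item 4: 6 − 2 = 4
  item 7: 5
Sum = 2 + 4 + 5 = 11

11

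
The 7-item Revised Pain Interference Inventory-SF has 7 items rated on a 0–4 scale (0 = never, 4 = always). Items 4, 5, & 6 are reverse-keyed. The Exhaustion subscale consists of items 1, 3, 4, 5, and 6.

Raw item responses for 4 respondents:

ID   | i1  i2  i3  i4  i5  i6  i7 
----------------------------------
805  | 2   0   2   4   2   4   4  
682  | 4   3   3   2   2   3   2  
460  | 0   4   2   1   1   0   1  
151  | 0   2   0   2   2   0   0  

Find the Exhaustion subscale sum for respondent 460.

Respondent 460 raw: 0, 4, 2, 1, 1, 0, 1.
Exhaustion items: 1, 3, 4, 5, 6.
Reverse-coded (reverse-coded value = 4 − response):
  item 1: 0
  item 3: 2
  item 4: 4 − 1 = 3
  item 5: 4 − 1 = 3
  item 6: 4 − 0 = 4
Sum = 0 + 2 + 3 + 3 + 4 = 12

12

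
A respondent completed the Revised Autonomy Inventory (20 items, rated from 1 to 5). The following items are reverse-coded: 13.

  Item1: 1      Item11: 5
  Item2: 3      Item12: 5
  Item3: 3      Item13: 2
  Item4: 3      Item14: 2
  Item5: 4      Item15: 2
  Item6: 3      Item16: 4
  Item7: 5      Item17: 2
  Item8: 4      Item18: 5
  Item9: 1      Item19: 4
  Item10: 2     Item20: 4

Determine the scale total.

Apply reverse scoring (on a 1–5 scale, reversed = 6 − raw):
  item 13: 6 − 2 = 4
Scored responses: 1, 3, 3, 3, 4, 3, 5, 4, 1, 2, 5, 5, 4, 2, 2, 4, 2, 5, 4, 4
Total = 1 + 3 + 3 + 3 + 4 + 3 + 5 + 4 + 1 + 2 + 5 + 5 + 4 + 2 + 2 + 4 + 2 + 5 + 4 + 4 = 66

66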